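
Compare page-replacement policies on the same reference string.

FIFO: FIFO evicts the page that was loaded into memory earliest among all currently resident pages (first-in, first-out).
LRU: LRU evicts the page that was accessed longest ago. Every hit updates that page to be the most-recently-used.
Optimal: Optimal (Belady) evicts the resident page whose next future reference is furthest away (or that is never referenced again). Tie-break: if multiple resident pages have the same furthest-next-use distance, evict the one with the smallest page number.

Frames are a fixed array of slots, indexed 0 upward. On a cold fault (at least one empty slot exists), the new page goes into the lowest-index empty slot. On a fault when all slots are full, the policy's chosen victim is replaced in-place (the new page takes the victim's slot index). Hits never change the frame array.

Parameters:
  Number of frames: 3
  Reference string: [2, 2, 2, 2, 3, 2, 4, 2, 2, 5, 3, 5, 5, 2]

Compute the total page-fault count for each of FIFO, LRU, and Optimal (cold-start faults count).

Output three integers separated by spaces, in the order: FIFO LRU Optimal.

Answer: 5 5 4

Derivation:
--- FIFO ---
  step 0: ref 2 -> FAULT, frames=[2,-,-] (faults so far: 1)
  step 1: ref 2 -> HIT, frames=[2,-,-] (faults so far: 1)
  step 2: ref 2 -> HIT, frames=[2,-,-] (faults so far: 1)
  step 3: ref 2 -> HIT, frames=[2,-,-] (faults so far: 1)
  step 4: ref 3 -> FAULT, frames=[2,3,-] (faults so far: 2)
  step 5: ref 2 -> HIT, frames=[2,3,-] (faults so far: 2)
  step 6: ref 4 -> FAULT, frames=[2,3,4] (faults so far: 3)
  step 7: ref 2 -> HIT, frames=[2,3,4] (faults so far: 3)
  step 8: ref 2 -> HIT, frames=[2,3,4] (faults so far: 3)
  step 9: ref 5 -> FAULT, evict 2, frames=[5,3,4] (faults so far: 4)
  step 10: ref 3 -> HIT, frames=[5,3,4] (faults so far: 4)
  step 11: ref 5 -> HIT, frames=[5,3,4] (faults so far: 4)
  step 12: ref 5 -> HIT, frames=[5,3,4] (faults so far: 4)
  step 13: ref 2 -> FAULT, evict 3, frames=[5,2,4] (faults so far: 5)
  FIFO total faults: 5
--- LRU ---
  step 0: ref 2 -> FAULT, frames=[2,-,-] (faults so far: 1)
  step 1: ref 2 -> HIT, frames=[2,-,-] (faults so far: 1)
  step 2: ref 2 -> HIT, frames=[2,-,-] (faults so far: 1)
  step 3: ref 2 -> HIT, frames=[2,-,-] (faults so far: 1)
  step 4: ref 3 -> FAULT, frames=[2,3,-] (faults so far: 2)
  step 5: ref 2 -> HIT, frames=[2,3,-] (faults so far: 2)
  step 6: ref 4 -> FAULT, frames=[2,3,4] (faults so far: 3)
  step 7: ref 2 -> HIT, frames=[2,3,4] (faults so far: 3)
  step 8: ref 2 -> HIT, frames=[2,3,4] (faults so far: 3)
  step 9: ref 5 -> FAULT, evict 3, frames=[2,5,4] (faults so far: 4)
  step 10: ref 3 -> FAULT, evict 4, frames=[2,5,3] (faults so far: 5)
  step 11: ref 5 -> HIT, frames=[2,5,3] (faults so far: 5)
  step 12: ref 5 -> HIT, frames=[2,5,3] (faults so far: 5)
  step 13: ref 2 -> HIT, frames=[2,5,3] (faults so far: 5)
  LRU total faults: 5
--- Optimal ---
  step 0: ref 2 -> FAULT, frames=[2,-,-] (faults so far: 1)
  step 1: ref 2 -> HIT, frames=[2,-,-] (faults so far: 1)
  step 2: ref 2 -> HIT, frames=[2,-,-] (faults so far: 1)
  step 3: ref 2 -> HIT, frames=[2,-,-] (faults so far: 1)
  step 4: ref 3 -> FAULT, frames=[2,3,-] (faults so far: 2)
  step 5: ref 2 -> HIT, frames=[2,3,-] (faults so far: 2)
  step 6: ref 4 -> FAULT, frames=[2,3,4] (faults so far: 3)
  step 7: ref 2 -> HIT, frames=[2,3,4] (faults so far: 3)
  step 8: ref 2 -> HIT, frames=[2,3,4] (faults so far: 3)
  step 9: ref 5 -> FAULT, evict 4, frames=[2,3,5] (faults so far: 4)
  step 10: ref 3 -> HIT, frames=[2,3,5] (faults so far: 4)
  step 11: ref 5 -> HIT, frames=[2,3,5] (faults so far: 4)
  step 12: ref 5 -> HIT, frames=[2,3,5] (faults so far: 4)
  step 13: ref 2 -> HIT, frames=[2,3,5] (faults so far: 4)
  Optimal total faults: 4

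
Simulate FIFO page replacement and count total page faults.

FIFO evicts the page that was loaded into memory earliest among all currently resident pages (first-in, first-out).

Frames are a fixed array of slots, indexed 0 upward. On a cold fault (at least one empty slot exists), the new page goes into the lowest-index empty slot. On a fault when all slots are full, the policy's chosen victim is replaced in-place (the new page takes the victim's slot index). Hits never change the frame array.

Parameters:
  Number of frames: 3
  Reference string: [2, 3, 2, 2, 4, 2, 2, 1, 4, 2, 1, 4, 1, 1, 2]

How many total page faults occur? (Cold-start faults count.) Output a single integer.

Answer: 5

Derivation:
Step 0: ref 2 → FAULT, frames=[2,-,-]
Step 1: ref 3 → FAULT, frames=[2,3,-]
Step 2: ref 2 → HIT, frames=[2,3,-]
Step 3: ref 2 → HIT, frames=[2,3,-]
Step 4: ref 4 → FAULT, frames=[2,3,4]
Step 5: ref 2 → HIT, frames=[2,3,4]
Step 6: ref 2 → HIT, frames=[2,3,4]
Step 7: ref 1 → FAULT (evict 2), frames=[1,3,4]
Step 8: ref 4 → HIT, frames=[1,3,4]
Step 9: ref 2 → FAULT (evict 3), frames=[1,2,4]
Step 10: ref 1 → HIT, frames=[1,2,4]
Step 11: ref 4 → HIT, frames=[1,2,4]
Step 12: ref 1 → HIT, frames=[1,2,4]
Step 13: ref 1 → HIT, frames=[1,2,4]
Step 14: ref 2 → HIT, frames=[1,2,4]
Total faults: 5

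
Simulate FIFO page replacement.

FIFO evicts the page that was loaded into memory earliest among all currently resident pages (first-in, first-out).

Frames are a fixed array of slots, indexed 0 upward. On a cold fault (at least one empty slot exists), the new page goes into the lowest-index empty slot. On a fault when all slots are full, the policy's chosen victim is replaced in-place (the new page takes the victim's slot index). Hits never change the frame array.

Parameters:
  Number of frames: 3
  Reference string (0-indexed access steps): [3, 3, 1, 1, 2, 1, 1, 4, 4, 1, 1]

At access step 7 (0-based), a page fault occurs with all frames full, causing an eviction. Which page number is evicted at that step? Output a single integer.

Step 0: ref 3 -> FAULT, frames=[3,-,-]
Step 1: ref 3 -> HIT, frames=[3,-,-]
Step 2: ref 1 -> FAULT, frames=[3,1,-]
Step 3: ref 1 -> HIT, frames=[3,1,-]
Step 4: ref 2 -> FAULT, frames=[3,1,2]
Step 5: ref 1 -> HIT, frames=[3,1,2]
Step 6: ref 1 -> HIT, frames=[3,1,2]
Step 7: ref 4 -> FAULT, evict 3, frames=[4,1,2]
At step 7: evicted page 3

Answer: 3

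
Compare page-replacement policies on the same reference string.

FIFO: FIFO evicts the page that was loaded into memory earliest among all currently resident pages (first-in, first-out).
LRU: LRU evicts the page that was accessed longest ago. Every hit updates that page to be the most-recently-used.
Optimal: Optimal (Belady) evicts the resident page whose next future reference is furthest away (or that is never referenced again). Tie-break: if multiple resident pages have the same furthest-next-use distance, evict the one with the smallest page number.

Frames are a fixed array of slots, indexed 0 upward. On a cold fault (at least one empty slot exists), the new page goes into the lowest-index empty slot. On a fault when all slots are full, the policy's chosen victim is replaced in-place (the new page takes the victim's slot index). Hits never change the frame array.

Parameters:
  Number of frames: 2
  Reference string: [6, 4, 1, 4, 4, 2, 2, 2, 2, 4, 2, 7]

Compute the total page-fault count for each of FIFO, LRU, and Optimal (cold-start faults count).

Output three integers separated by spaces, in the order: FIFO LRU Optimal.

Answer: 6 5 5

Derivation:
--- FIFO ---
  step 0: ref 6 -> FAULT, frames=[6,-] (faults so far: 1)
  step 1: ref 4 -> FAULT, frames=[6,4] (faults so far: 2)
  step 2: ref 1 -> FAULT, evict 6, frames=[1,4] (faults so far: 3)
  step 3: ref 4 -> HIT, frames=[1,4] (faults so far: 3)
  step 4: ref 4 -> HIT, frames=[1,4] (faults so far: 3)
  step 5: ref 2 -> FAULT, evict 4, frames=[1,2] (faults so far: 4)
  step 6: ref 2 -> HIT, frames=[1,2] (faults so far: 4)
  step 7: ref 2 -> HIT, frames=[1,2] (faults so far: 4)
  step 8: ref 2 -> HIT, frames=[1,2] (faults so far: 4)
  step 9: ref 4 -> FAULT, evict 1, frames=[4,2] (faults so far: 5)
  step 10: ref 2 -> HIT, frames=[4,2] (faults so far: 5)
  step 11: ref 7 -> FAULT, evict 2, frames=[4,7] (faults so far: 6)
  FIFO total faults: 6
--- LRU ---
  step 0: ref 6 -> FAULT, frames=[6,-] (faults so far: 1)
  step 1: ref 4 -> FAULT, frames=[6,4] (faults so far: 2)
  step 2: ref 1 -> FAULT, evict 6, frames=[1,4] (faults so far: 3)
  step 3: ref 4 -> HIT, frames=[1,4] (faults so far: 3)
  step 4: ref 4 -> HIT, frames=[1,4] (faults so far: 3)
  step 5: ref 2 -> FAULT, evict 1, frames=[2,4] (faults so far: 4)
  step 6: ref 2 -> HIT, frames=[2,4] (faults so far: 4)
  step 7: ref 2 -> HIT, frames=[2,4] (faults so far: 4)
  step 8: ref 2 -> HIT, frames=[2,4] (faults so far: 4)
  step 9: ref 4 -> HIT, frames=[2,4] (faults so far: 4)
  step 10: ref 2 -> HIT, frames=[2,4] (faults so far: 4)
  step 11: ref 7 -> FAULT, evict 4, frames=[2,7] (faults so far: 5)
  LRU total faults: 5
--- Optimal ---
  step 0: ref 6 -> FAULT, frames=[6,-] (faults so far: 1)
  step 1: ref 4 -> FAULT, frames=[6,4] (faults so far: 2)
  step 2: ref 1 -> FAULT, evict 6, frames=[1,4] (faults so far: 3)
  step 3: ref 4 -> HIT, frames=[1,4] (faults so far: 3)
  step 4: ref 4 -> HIT, frames=[1,4] (faults so far: 3)
  step 5: ref 2 -> FAULT, evict 1, frames=[2,4] (faults so far: 4)
  step 6: ref 2 -> HIT, frames=[2,4] (faults so far: 4)
  step 7: ref 2 -> HIT, frames=[2,4] (faults so far: 4)
  step 8: ref 2 -> HIT, frames=[2,4] (faults so far: 4)
  step 9: ref 4 -> HIT, frames=[2,4] (faults so far: 4)
  step 10: ref 2 -> HIT, frames=[2,4] (faults so far: 4)
  step 11: ref 7 -> FAULT, evict 2, frames=[7,4] (faults so far: 5)
  Optimal total faults: 5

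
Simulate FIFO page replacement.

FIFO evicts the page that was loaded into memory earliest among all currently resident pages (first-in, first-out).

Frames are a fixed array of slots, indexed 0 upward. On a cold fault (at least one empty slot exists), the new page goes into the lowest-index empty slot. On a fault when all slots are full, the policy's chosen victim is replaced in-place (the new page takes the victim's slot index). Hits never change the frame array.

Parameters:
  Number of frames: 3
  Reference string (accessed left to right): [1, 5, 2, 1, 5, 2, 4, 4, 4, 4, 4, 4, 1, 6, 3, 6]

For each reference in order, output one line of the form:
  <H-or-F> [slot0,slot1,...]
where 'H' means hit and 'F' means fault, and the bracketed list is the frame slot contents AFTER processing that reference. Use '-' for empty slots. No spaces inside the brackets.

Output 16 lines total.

F [1,-,-]
F [1,5,-]
F [1,5,2]
H [1,5,2]
H [1,5,2]
H [1,5,2]
F [4,5,2]
H [4,5,2]
H [4,5,2]
H [4,5,2]
H [4,5,2]
H [4,5,2]
F [4,1,2]
F [4,1,6]
F [3,1,6]
H [3,1,6]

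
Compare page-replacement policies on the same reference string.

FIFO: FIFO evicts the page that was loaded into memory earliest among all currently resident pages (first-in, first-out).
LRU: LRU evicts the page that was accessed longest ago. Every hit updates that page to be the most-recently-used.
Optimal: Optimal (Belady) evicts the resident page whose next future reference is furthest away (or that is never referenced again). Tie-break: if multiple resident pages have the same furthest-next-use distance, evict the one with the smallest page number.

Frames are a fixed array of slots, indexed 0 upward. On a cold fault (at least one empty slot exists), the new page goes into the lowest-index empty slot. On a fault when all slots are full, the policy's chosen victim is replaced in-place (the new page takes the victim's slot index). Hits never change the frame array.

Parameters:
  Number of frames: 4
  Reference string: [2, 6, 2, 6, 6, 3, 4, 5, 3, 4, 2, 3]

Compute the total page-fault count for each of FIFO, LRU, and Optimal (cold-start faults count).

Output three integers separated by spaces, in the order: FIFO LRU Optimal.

--- FIFO ---
  step 0: ref 2 -> FAULT, frames=[2,-,-,-] (faults so far: 1)
  step 1: ref 6 -> FAULT, frames=[2,6,-,-] (faults so far: 2)
  step 2: ref 2 -> HIT, frames=[2,6,-,-] (faults so far: 2)
  step 3: ref 6 -> HIT, frames=[2,6,-,-] (faults so far: 2)
  step 4: ref 6 -> HIT, frames=[2,6,-,-] (faults so far: 2)
  step 5: ref 3 -> FAULT, frames=[2,6,3,-] (faults so far: 3)
  step 6: ref 4 -> FAULT, frames=[2,6,3,4] (faults so far: 4)
  step 7: ref 5 -> FAULT, evict 2, frames=[5,6,3,4] (faults so far: 5)
  step 8: ref 3 -> HIT, frames=[5,6,3,4] (faults so far: 5)
  step 9: ref 4 -> HIT, frames=[5,6,3,4] (faults so far: 5)
  step 10: ref 2 -> FAULT, evict 6, frames=[5,2,3,4] (faults so far: 6)
  step 11: ref 3 -> HIT, frames=[5,2,3,4] (faults so far: 6)
  FIFO total faults: 6
--- LRU ---
  step 0: ref 2 -> FAULT, frames=[2,-,-,-] (faults so far: 1)
  step 1: ref 6 -> FAULT, frames=[2,6,-,-] (faults so far: 2)
  step 2: ref 2 -> HIT, frames=[2,6,-,-] (faults so far: 2)
  step 3: ref 6 -> HIT, frames=[2,6,-,-] (faults so far: 2)
  step 4: ref 6 -> HIT, frames=[2,6,-,-] (faults so far: 2)
  step 5: ref 3 -> FAULT, frames=[2,6,3,-] (faults so far: 3)
  step 6: ref 4 -> FAULT, frames=[2,6,3,4] (faults so far: 4)
  step 7: ref 5 -> FAULT, evict 2, frames=[5,6,3,4] (faults so far: 5)
  step 8: ref 3 -> HIT, frames=[5,6,3,4] (faults so far: 5)
  step 9: ref 4 -> HIT, frames=[5,6,3,4] (faults so far: 5)
  step 10: ref 2 -> FAULT, evict 6, frames=[5,2,3,4] (faults so far: 6)
  step 11: ref 3 -> HIT, frames=[5,2,3,4] (faults so far: 6)
  LRU total faults: 6
--- Optimal ---
  step 0: ref 2 -> FAULT, frames=[2,-,-,-] (faults so far: 1)
  step 1: ref 6 -> FAULT, frames=[2,6,-,-] (faults so far: 2)
  step 2: ref 2 -> HIT, frames=[2,6,-,-] (faults so far: 2)
  step 3: ref 6 -> HIT, frames=[2,6,-,-] (faults so far: 2)
  step 4: ref 6 -> HIT, frames=[2,6,-,-] (faults so far: 2)
  step 5: ref 3 -> FAULT, frames=[2,6,3,-] (faults so far: 3)
  step 6: ref 4 -> FAULT, frames=[2,6,3,4] (faults so far: 4)
  step 7: ref 5 -> FAULT, evict 6, frames=[2,5,3,4] (faults so far: 5)
  step 8: ref 3 -> HIT, frames=[2,5,3,4] (faults so far: 5)
  step 9: ref 4 -> HIT, frames=[2,5,3,4] (faults so far: 5)
  step 10: ref 2 -> HIT, frames=[2,5,3,4] (faults so far: 5)
  step 11: ref 3 -> HIT, frames=[2,5,3,4] (faults so far: 5)
  Optimal total faults: 5

Answer: 6 6 5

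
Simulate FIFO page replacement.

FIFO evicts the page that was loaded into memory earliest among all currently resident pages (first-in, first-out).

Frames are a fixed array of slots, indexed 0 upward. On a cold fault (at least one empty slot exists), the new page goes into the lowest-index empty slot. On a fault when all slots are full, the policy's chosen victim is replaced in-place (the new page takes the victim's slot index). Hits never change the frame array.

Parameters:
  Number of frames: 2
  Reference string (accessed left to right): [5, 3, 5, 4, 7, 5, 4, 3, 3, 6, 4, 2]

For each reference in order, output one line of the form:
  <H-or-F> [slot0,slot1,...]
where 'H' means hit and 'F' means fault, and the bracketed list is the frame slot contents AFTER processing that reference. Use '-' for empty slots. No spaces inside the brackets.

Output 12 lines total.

F [5,-]
F [5,3]
H [5,3]
F [4,3]
F [4,7]
F [5,7]
F [5,4]
F [3,4]
H [3,4]
F [3,6]
F [4,6]
F [4,2]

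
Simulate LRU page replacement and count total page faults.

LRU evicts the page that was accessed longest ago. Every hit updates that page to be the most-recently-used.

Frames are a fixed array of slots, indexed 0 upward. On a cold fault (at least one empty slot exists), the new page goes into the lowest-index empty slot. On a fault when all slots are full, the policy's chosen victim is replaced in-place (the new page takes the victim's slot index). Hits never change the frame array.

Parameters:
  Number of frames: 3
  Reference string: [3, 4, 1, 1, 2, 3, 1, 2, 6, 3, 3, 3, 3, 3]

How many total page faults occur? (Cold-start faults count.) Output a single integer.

Answer: 7

Derivation:
Step 0: ref 3 → FAULT, frames=[3,-,-]
Step 1: ref 4 → FAULT, frames=[3,4,-]
Step 2: ref 1 → FAULT, frames=[3,4,1]
Step 3: ref 1 → HIT, frames=[3,4,1]
Step 4: ref 2 → FAULT (evict 3), frames=[2,4,1]
Step 5: ref 3 → FAULT (evict 4), frames=[2,3,1]
Step 6: ref 1 → HIT, frames=[2,3,1]
Step 7: ref 2 → HIT, frames=[2,3,1]
Step 8: ref 6 → FAULT (evict 3), frames=[2,6,1]
Step 9: ref 3 → FAULT (evict 1), frames=[2,6,3]
Step 10: ref 3 → HIT, frames=[2,6,3]
Step 11: ref 3 → HIT, frames=[2,6,3]
Step 12: ref 3 → HIT, frames=[2,6,3]
Step 13: ref 3 → HIT, frames=[2,6,3]
Total faults: 7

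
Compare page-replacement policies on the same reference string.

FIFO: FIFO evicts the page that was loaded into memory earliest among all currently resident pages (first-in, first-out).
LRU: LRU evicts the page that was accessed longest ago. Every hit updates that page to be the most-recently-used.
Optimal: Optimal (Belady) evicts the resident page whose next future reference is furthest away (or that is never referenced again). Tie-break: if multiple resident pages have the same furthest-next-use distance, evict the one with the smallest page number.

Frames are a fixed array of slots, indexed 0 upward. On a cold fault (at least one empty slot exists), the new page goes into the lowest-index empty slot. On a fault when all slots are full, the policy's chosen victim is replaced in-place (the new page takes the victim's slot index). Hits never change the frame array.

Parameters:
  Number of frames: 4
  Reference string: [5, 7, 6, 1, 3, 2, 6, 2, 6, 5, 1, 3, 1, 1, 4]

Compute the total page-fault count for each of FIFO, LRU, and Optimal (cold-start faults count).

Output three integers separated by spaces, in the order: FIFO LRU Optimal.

--- FIFO ---
  step 0: ref 5 -> FAULT, frames=[5,-,-,-] (faults so far: 1)
  step 1: ref 7 -> FAULT, frames=[5,7,-,-] (faults so far: 2)
  step 2: ref 6 -> FAULT, frames=[5,7,6,-] (faults so far: 3)
  step 3: ref 1 -> FAULT, frames=[5,7,6,1] (faults so far: 4)
  step 4: ref 3 -> FAULT, evict 5, frames=[3,7,6,1] (faults so far: 5)
  step 5: ref 2 -> FAULT, evict 7, frames=[3,2,6,1] (faults so far: 6)
  step 6: ref 6 -> HIT, frames=[3,2,6,1] (faults so far: 6)
  step 7: ref 2 -> HIT, frames=[3,2,6,1] (faults so far: 6)
  step 8: ref 6 -> HIT, frames=[3,2,6,1] (faults so far: 6)
  step 9: ref 5 -> FAULT, evict 6, frames=[3,2,5,1] (faults so far: 7)
  step 10: ref 1 -> HIT, frames=[3,2,5,1] (faults so far: 7)
  step 11: ref 3 -> HIT, frames=[3,2,5,1] (faults so far: 7)
  step 12: ref 1 -> HIT, frames=[3,2,5,1] (faults so far: 7)
  step 13: ref 1 -> HIT, frames=[3,2,5,1] (faults so far: 7)
  step 14: ref 4 -> FAULT, evict 1, frames=[3,2,5,4] (faults so far: 8)
  FIFO total faults: 8
--- LRU ---
  step 0: ref 5 -> FAULT, frames=[5,-,-,-] (faults so far: 1)
  step 1: ref 7 -> FAULT, frames=[5,7,-,-] (faults so far: 2)
  step 2: ref 6 -> FAULT, frames=[5,7,6,-] (faults so far: 3)
  step 3: ref 1 -> FAULT, frames=[5,7,6,1] (faults so far: 4)
  step 4: ref 3 -> FAULT, evict 5, frames=[3,7,6,1] (faults so far: 5)
  step 5: ref 2 -> FAULT, evict 7, frames=[3,2,6,1] (faults so far: 6)
  step 6: ref 6 -> HIT, frames=[3,2,6,1] (faults so far: 6)
  step 7: ref 2 -> HIT, frames=[3,2,6,1] (faults so far: 6)
  step 8: ref 6 -> HIT, frames=[3,2,6,1] (faults so far: 6)
  step 9: ref 5 -> FAULT, evict 1, frames=[3,2,6,5] (faults so far: 7)
  step 10: ref 1 -> FAULT, evict 3, frames=[1,2,6,5] (faults so far: 8)
  step 11: ref 3 -> FAULT, evict 2, frames=[1,3,6,5] (faults so far: 9)
  step 12: ref 1 -> HIT, frames=[1,3,6,5] (faults so far: 9)
  step 13: ref 1 -> HIT, frames=[1,3,6,5] (faults so far: 9)
  step 14: ref 4 -> FAULT, evict 6, frames=[1,3,4,5] (faults so far: 10)
  LRU total faults: 10
--- Optimal ---
  step 0: ref 5 -> FAULT, frames=[5,-,-,-] (faults so far: 1)
  step 1: ref 7 -> FAULT, frames=[5,7,-,-] (faults so far: 2)
  step 2: ref 6 -> FAULT, frames=[5,7,6,-] (faults so far: 3)
  step 3: ref 1 -> FAULT, frames=[5,7,6,1] (faults so far: 4)
  step 4: ref 3 -> FAULT, evict 7, frames=[5,3,6,1] (faults so far: 5)
  step 5: ref 2 -> FAULT, evict 3, frames=[5,2,6,1] (faults so far: 6)
  step 6: ref 6 -> HIT, frames=[5,2,6,1] (faults so far: 6)
  step 7: ref 2 -> HIT, frames=[5,2,6,1] (faults so far: 6)
  step 8: ref 6 -> HIT, frames=[5,2,6,1] (faults so far: 6)
  step 9: ref 5 -> HIT, frames=[5,2,6,1] (faults so far: 6)
  step 10: ref 1 -> HIT, frames=[5,2,6,1] (faults so far: 6)
  step 11: ref 3 -> FAULT, evict 2, frames=[5,3,6,1] (faults so far: 7)
  step 12: ref 1 -> HIT, frames=[5,3,6,1] (faults so far: 7)
  step 13: ref 1 -> HIT, frames=[5,3,6,1] (faults so far: 7)
  step 14: ref 4 -> FAULT, evict 1, frames=[5,3,6,4] (faults so far: 8)
  Optimal total faults: 8

Answer: 8 10 8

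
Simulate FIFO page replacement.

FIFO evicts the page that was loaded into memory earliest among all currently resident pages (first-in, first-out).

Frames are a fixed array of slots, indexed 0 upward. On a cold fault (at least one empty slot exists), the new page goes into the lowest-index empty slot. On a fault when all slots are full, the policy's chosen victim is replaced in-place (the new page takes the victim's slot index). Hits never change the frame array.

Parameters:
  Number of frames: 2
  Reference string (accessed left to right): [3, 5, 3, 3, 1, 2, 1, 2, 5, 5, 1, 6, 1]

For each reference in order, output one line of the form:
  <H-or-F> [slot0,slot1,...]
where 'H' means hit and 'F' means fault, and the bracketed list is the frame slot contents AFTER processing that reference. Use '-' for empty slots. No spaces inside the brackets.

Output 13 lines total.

F [3,-]
F [3,5]
H [3,5]
H [3,5]
F [1,5]
F [1,2]
H [1,2]
H [1,2]
F [5,2]
H [5,2]
F [5,1]
F [6,1]
H [6,1]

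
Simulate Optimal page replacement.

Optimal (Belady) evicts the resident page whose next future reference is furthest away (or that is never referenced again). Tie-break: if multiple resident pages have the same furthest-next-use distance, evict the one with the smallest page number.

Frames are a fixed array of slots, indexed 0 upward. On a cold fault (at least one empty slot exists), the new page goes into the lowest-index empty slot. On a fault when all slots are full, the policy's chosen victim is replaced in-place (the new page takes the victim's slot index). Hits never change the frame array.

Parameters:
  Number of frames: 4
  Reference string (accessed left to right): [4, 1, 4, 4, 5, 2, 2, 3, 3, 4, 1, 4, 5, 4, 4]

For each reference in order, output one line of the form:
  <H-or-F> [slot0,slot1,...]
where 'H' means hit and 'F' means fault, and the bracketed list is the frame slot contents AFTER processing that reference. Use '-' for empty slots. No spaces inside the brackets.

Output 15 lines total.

F [4,-,-,-]
F [4,1,-,-]
H [4,1,-,-]
H [4,1,-,-]
F [4,1,5,-]
F [4,1,5,2]
H [4,1,5,2]
F [4,1,5,3]
H [4,1,5,3]
H [4,1,5,3]
H [4,1,5,3]
H [4,1,5,3]
H [4,1,5,3]
H [4,1,5,3]
H [4,1,5,3]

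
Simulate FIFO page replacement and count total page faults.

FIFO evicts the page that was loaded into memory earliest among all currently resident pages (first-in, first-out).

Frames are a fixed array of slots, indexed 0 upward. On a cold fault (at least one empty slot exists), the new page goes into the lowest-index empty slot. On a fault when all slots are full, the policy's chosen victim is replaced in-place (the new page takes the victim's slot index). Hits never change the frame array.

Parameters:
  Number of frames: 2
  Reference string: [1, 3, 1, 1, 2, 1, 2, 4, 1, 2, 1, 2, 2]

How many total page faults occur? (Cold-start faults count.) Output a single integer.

Answer: 7

Derivation:
Step 0: ref 1 → FAULT, frames=[1,-]
Step 1: ref 3 → FAULT, frames=[1,3]
Step 2: ref 1 → HIT, frames=[1,3]
Step 3: ref 1 → HIT, frames=[1,3]
Step 4: ref 2 → FAULT (evict 1), frames=[2,3]
Step 5: ref 1 → FAULT (evict 3), frames=[2,1]
Step 6: ref 2 → HIT, frames=[2,1]
Step 7: ref 4 → FAULT (evict 2), frames=[4,1]
Step 8: ref 1 → HIT, frames=[4,1]
Step 9: ref 2 → FAULT (evict 1), frames=[4,2]
Step 10: ref 1 → FAULT (evict 4), frames=[1,2]
Step 11: ref 2 → HIT, frames=[1,2]
Step 12: ref 2 → HIT, frames=[1,2]
Total faults: 7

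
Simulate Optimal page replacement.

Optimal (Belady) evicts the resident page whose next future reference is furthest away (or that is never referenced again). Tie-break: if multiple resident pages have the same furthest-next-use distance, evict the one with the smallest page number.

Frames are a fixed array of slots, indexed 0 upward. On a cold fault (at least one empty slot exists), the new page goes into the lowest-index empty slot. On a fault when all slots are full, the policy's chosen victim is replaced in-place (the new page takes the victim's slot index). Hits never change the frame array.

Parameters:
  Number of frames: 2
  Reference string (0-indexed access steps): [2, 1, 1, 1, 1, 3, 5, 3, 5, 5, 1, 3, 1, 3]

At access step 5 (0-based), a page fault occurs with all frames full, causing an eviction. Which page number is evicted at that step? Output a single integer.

Step 0: ref 2 -> FAULT, frames=[2,-]
Step 1: ref 1 -> FAULT, frames=[2,1]
Step 2: ref 1 -> HIT, frames=[2,1]
Step 3: ref 1 -> HIT, frames=[2,1]
Step 4: ref 1 -> HIT, frames=[2,1]
Step 5: ref 3 -> FAULT, evict 2, frames=[3,1]
At step 5: evicted page 2

Answer: 2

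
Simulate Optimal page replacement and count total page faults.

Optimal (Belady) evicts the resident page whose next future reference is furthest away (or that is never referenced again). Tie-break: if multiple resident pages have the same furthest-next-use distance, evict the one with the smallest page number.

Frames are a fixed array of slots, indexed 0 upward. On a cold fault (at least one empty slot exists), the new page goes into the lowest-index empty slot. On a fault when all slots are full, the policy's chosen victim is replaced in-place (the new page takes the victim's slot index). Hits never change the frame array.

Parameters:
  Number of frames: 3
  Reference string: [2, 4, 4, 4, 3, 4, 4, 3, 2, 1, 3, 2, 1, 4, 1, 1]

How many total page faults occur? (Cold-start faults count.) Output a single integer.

Answer: 5

Derivation:
Step 0: ref 2 → FAULT, frames=[2,-,-]
Step 1: ref 4 → FAULT, frames=[2,4,-]
Step 2: ref 4 → HIT, frames=[2,4,-]
Step 3: ref 4 → HIT, frames=[2,4,-]
Step 4: ref 3 → FAULT, frames=[2,4,3]
Step 5: ref 4 → HIT, frames=[2,4,3]
Step 6: ref 4 → HIT, frames=[2,4,3]
Step 7: ref 3 → HIT, frames=[2,4,3]
Step 8: ref 2 → HIT, frames=[2,4,3]
Step 9: ref 1 → FAULT (evict 4), frames=[2,1,3]
Step 10: ref 3 → HIT, frames=[2,1,3]
Step 11: ref 2 → HIT, frames=[2,1,3]
Step 12: ref 1 → HIT, frames=[2,1,3]
Step 13: ref 4 → FAULT (evict 2), frames=[4,1,3]
Step 14: ref 1 → HIT, frames=[4,1,3]
Step 15: ref 1 → HIT, frames=[4,1,3]
Total faults: 5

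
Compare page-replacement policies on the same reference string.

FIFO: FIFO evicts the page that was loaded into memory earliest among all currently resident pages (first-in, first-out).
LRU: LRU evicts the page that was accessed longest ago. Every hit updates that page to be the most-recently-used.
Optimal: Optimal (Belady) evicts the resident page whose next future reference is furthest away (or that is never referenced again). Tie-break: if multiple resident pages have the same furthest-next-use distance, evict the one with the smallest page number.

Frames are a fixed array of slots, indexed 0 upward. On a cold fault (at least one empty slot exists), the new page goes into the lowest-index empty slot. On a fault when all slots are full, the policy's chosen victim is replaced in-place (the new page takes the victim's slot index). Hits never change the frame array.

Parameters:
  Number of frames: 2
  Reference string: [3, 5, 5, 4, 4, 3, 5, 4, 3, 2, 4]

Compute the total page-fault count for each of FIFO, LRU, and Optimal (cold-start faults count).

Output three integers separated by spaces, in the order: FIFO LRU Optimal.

--- FIFO ---
  step 0: ref 3 -> FAULT, frames=[3,-] (faults so far: 1)
  step 1: ref 5 -> FAULT, frames=[3,5] (faults so far: 2)
  step 2: ref 5 -> HIT, frames=[3,5] (faults so far: 2)
  step 3: ref 4 -> FAULT, evict 3, frames=[4,5] (faults so far: 3)
  step 4: ref 4 -> HIT, frames=[4,5] (faults so far: 3)
  step 5: ref 3 -> FAULT, evict 5, frames=[4,3] (faults so far: 4)
  step 6: ref 5 -> FAULT, evict 4, frames=[5,3] (faults so far: 5)
  step 7: ref 4 -> FAULT, evict 3, frames=[5,4] (faults so far: 6)
  step 8: ref 3 -> FAULT, evict 5, frames=[3,4] (faults so far: 7)
  step 9: ref 2 -> FAULT, evict 4, frames=[3,2] (faults so far: 8)
  step 10: ref 4 -> FAULT, evict 3, frames=[4,2] (faults so far: 9)
  FIFO total faults: 9
--- LRU ---
  step 0: ref 3 -> FAULT, frames=[3,-] (faults so far: 1)
  step 1: ref 5 -> FAULT, frames=[3,5] (faults so far: 2)
  step 2: ref 5 -> HIT, frames=[3,5] (faults so far: 2)
  step 3: ref 4 -> FAULT, evict 3, frames=[4,5] (faults so far: 3)
  step 4: ref 4 -> HIT, frames=[4,5] (faults so far: 3)
  step 5: ref 3 -> FAULT, evict 5, frames=[4,3] (faults so far: 4)
  step 6: ref 5 -> FAULT, evict 4, frames=[5,3] (faults so far: 5)
  step 7: ref 4 -> FAULT, evict 3, frames=[5,4] (faults so far: 6)
  step 8: ref 3 -> FAULT, evict 5, frames=[3,4] (faults so far: 7)
  step 9: ref 2 -> FAULT, evict 4, frames=[3,2] (faults so far: 8)
  step 10: ref 4 -> FAULT, evict 3, frames=[4,2] (faults so far: 9)
  LRU total faults: 9
--- Optimal ---
  step 0: ref 3 -> FAULT, frames=[3,-] (faults so far: 1)
  step 1: ref 5 -> FAULT, frames=[3,5] (faults so far: 2)
  step 2: ref 5 -> HIT, frames=[3,5] (faults so far: 2)
  step 3: ref 4 -> FAULT, evict 5, frames=[3,4] (faults so far: 3)
  step 4: ref 4 -> HIT, frames=[3,4] (faults so far: 3)
  step 5: ref 3 -> HIT, frames=[3,4] (faults so far: 3)
  step 6: ref 5 -> FAULT, evict 3, frames=[5,4] (faults so far: 4)
  step 7: ref 4 -> HIT, frames=[5,4] (faults so far: 4)
  step 8: ref 3 -> FAULT, evict 5, frames=[3,4] (faults so far: 5)
  step 9: ref 2 -> FAULT, evict 3, frames=[2,4] (faults so far: 6)
  step 10: ref 4 -> HIT, frames=[2,4] (faults so far: 6)
  Optimal total faults: 6

Answer: 9 9 6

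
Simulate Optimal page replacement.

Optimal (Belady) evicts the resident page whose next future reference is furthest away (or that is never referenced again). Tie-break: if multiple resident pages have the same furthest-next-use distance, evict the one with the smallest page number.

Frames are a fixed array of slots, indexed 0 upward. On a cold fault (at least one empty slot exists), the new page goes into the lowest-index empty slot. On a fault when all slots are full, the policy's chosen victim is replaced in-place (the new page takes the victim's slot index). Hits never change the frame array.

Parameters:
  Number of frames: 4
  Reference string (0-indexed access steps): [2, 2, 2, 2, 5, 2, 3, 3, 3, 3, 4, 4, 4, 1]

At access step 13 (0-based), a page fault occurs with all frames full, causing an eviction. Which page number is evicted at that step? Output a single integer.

Answer: 2

Derivation:
Step 0: ref 2 -> FAULT, frames=[2,-,-,-]
Step 1: ref 2 -> HIT, frames=[2,-,-,-]
Step 2: ref 2 -> HIT, frames=[2,-,-,-]
Step 3: ref 2 -> HIT, frames=[2,-,-,-]
Step 4: ref 5 -> FAULT, frames=[2,5,-,-]
Step 5: ref 2 -> HIT, frames=[2,5,-,-]
Step 6: ref 3 -> FAULT, frames=[2,5,3,-]
Step 7: ref 3 -> HIT, frames=[2,5,3,-]
Step 8: ref 3 -> HIT, frames=[2,5,3,-]
Step 9: ref 3 -> HIT, frames=[2,5,3,-]
Step 10: ref 4 -> FAULT, frames=[2,5,3,4]
Step 11: ref 4 -> HIT, frames=[2,5,3,4]
Step 12: ref 4 -> HIT, frames=[2,5,3,4]
Step 13: ref 1 -> FAULT, evict 2, frames=[1,5,3,4]
At step 13: evicted page 2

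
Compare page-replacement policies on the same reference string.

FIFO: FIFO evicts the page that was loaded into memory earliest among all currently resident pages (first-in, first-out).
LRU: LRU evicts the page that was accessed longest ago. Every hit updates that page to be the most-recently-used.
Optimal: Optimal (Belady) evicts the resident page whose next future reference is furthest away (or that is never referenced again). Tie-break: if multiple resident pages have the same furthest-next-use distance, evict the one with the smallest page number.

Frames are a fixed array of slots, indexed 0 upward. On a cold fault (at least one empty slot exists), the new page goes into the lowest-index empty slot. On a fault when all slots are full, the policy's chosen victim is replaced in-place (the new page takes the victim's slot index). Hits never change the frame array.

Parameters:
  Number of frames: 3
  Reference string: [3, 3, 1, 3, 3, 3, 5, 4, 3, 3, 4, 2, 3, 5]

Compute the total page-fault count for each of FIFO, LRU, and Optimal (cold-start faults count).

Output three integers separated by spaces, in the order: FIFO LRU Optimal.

--- FIFO ---
  step 0: ref 3 -> FAULT, frames=[3,-,-] (faults so far: 1)
  step 1: ref 3 -> HIT, frames=[3,-,-] (faults so far: 1)
  step 2: ref 1 -> FAULT, frames=[3,1,-] (faults so far: 2)
  step 3: ref 3 -> HIT, frames=[3,1,-] (faults so far: 2)
  step 4: ref 3 -> HIT, frames=[3,1,-] (faults so far: 2)
  step 5: ref 3 -> HIT, frames=[3,1,-] (faults so far: 2)
  step 6: ref 5 -> FAULT, frames=[3,1,5] (faults so far: 3)
  step 7: ref 4 -> FAULT, evict 3, frames=[4,1,5] (faults so far: 4)
  step 8: ref 3 -> FAULT, evict 1, frames=[4,3,5] (faults so far: 5)
  step 9: ref 3 -> HIT, frames=[4,3,5] (faults so far: 5)
  step 10: ref 4 -> HIT, frames=[4,3,5] (faults so far: 5)
  step 11: ref 2 -> FAULT, evict 5, frames=[4,3,2] (faults so far: 6)
  step 12: ref 3 -> HIT, frames=[4,3,2] (faults so far: 6)
  step 13: ref 5 -> FAULT, evict 4, frames=[5,3,2] (faults so far: 7)
  FIFO total faults: 7
--- LRU ---
  step 0: ref 3 -> FAULT, frames=[3,-,-] (faults so far: 1)
  step 1: ref 3 -> HIT, frames=[3,-,-] (faults so far: 1)
  step 2: ref 1 -> FAULT, frames=[3,1,-] (faults so far: 2)
  step 3: ref 3 -> HIT, frames=[3,1,-] (faults so far: 2)
  step 4: ref 3 -> HIT, frames=[3,1,-] (faults so far: 2)
  step 5: ref 3 -> HIT, frames=[3,1,-] (faults so far: 2)
  step 6: ref 5 -> FAULT, frames=[3,1,5] (faults so far: 3)
  step 7: ref 4 -> FAULT, evict 1, frames=[3,4,5] (faults so far: 4)
  step 8: ref 3 -> HIT, frames=[3,4,5] (faults so far: 4)
  step 9: ref 3 -> HIT, frames=[3,4,5] (faults so far: 4)
  step 10: ref 4 -> HIT, frames=[3,4,5] (faults so far: 4)
  step 11: ref 2 -> FAULT, evict 5, frames=[3,4,2] (faults so far: 5)
  step 12: ref 3 -> HIT, frames=[3,4,2] (faults so far: 5)
  step 13: ref 5 -> FAULT, evict 4, frames=[3,5,2] (faults so far: 6)
  LRU total faults: 6
--- Optimal ---
  step 0: ref 3 -> FAULT, frames=[3,-,-] (faults so far: 1)
  step 1: ref 3 -> HIT, frames=[3,-,-] (faults so far: 1)
  step 2: ref 1 -> FAULT, frames=[3,1,-] (faults so far: 2)
  step 3: ref 3 -> HIT, frames=[3,1,-] (faults so far: 2)
  step 4: ref 3 -> HIT, frames=[3,1,-] (faults so far: 2)
  step 5: ref 3 -> HIT, frames=[3,1,-] (faults so far: 2)
  step 6: ref 5 -> FAULT, frames=[3,1,5] (faults so far: 3)
  step 7: ref 4 -> FAULT, evict 1, frames=[3,4,5] (faults so far: 4)
  step 8: ref 3 -> HIT, frames=[3,4,5] (faults so far: 4)
  step 9: ref 3 -> HIT, frames=[3,4,5] (faults so far: 4)
  step 10: ref 4 -> HIT, frames=[3,4,5] (faults so far: 4)
  step 11: ref 2 -> FAULT, evict 4, frames=[3,2,5] (faults so far: 5)
  step 12: ref 3 -> HIT, frames=[3,2,5] (faults so far: 5)
  step 13: ref 5 -> HIT, frames=[3,2,5] (faults so far: 5)
  Optimal total faults: 5

Answer: 7 6 5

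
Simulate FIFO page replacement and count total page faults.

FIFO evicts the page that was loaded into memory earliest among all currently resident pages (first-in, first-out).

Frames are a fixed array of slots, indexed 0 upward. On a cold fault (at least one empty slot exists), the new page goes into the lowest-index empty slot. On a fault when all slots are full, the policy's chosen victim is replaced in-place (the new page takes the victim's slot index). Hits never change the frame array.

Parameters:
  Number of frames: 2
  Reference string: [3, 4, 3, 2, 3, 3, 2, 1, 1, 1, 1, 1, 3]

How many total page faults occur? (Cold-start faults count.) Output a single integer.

Answer: 5

Derivation:
Step 0: ref 3 → FAULT, frames=[3,-]
Step 1: ref 4 → FAULT, frames=[3,4]
Step 2: ref 3 → HIT, frames=[3,4]
Step 3: ref 2 → FAULT (evict 3), frames=[2,4]
Step 4: ref 3 → FAULT (evict 4), frames=[2,3]
Step 5: ref 3 → HIT, frames=[2,3]
Step 6: ref 2 → HIT, frames=[2,3]
Step 7: ref 1 → FAULT (evict 2), frames=[1,3]
Step 8: ref 1 → HIT, frames=[1,3]
Step 9: ref 1 → HIT, frames=[1,3]
Step 10: ref 1 → HIT, frames=[1,3]
Step 11: ref 1 → HIT, frames=[1,3]
Step 12: ref 3 → HIT, frames=[1,3]
Total faults: 5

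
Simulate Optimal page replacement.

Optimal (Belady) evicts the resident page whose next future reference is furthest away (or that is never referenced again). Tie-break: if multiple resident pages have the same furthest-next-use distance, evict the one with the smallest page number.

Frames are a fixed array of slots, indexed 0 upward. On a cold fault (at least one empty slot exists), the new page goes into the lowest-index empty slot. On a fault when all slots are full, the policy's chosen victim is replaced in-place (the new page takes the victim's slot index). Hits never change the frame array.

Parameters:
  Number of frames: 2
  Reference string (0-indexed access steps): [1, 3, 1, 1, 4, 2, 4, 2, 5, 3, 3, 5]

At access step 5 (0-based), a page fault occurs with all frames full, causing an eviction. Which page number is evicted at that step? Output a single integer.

Answer: 3

Derivation:
Step 0: ref 1 -> FAULT, frames=[1,-]
Step 1: ref 3 -> FAULT, frames=[1,3]
Step 2: ref 1 -> HIT, frames=[1,3]
Step 3: ref 1 -> HIT, frames=[1,3]
Step 4: ref 4 -> FAULT, evict 1, frames=[4,3]
Step 5: ref 2 -> FAULT, evict 3, frames=[4,2]
At step 5: evicted page 3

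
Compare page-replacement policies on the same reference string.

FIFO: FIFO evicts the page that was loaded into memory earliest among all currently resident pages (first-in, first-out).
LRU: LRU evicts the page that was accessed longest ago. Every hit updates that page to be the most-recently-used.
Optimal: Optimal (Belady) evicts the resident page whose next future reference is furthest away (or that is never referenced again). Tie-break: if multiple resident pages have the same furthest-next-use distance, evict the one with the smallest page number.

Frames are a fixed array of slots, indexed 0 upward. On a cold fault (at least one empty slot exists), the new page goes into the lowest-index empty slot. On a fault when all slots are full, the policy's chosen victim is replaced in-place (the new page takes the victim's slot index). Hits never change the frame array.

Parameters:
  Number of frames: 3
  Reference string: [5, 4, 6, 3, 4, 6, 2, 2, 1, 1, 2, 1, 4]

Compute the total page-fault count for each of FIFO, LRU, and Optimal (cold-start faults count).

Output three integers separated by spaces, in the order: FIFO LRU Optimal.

Answer: 7 7 6

Derivation:
--- FIFO ---
  step 0: ref 5 -> FAULT, frames=[5,-,-] (faults so far: 1)
  step 1: ref 4 -> FAULT, frames=[5,4,-] (faults so far: 2)
  step 2: ref 6 -> FAULT, frames=[5,4,6] (faults so far: 3)
  step 3: ref 3 -> FAULT, evict 5, frames=[3,4,6] (faults so far: 4)
  step 4: ref 4 -> HIT, frames=[3,4,6] (faults so far: 4)
  step 5: ref 6 -> HIT, frames=[3,4,6] (faults so far: 4)
  step 6: ref 2 -> FAULT, evict 4, frames=[3,2,6] (faults so far: 5)
  step 7: ref 2 -> HIT, frames=[3,2,6] (faults so far: 5)
  step 8: ref 1 -> FAULT, evict 6, frames=[3,2,1] (faults so far: 6)
  step 9: ref 1 -> HIT, frames=[3,2,1] (faults so far: 6)
  step 10: ref 2 -> HIT, frames=[3,2,1] (faults so far: 6)
  step 11: ref 1 -> HIT, frames=[3,2,1] (faults so far: 6)
  step 12: ref 4 -> FAULT, evict 3, frames=[4,2,1] (faults so far: 7)
  FIFO total faults: 7
--- LRU ---
  step 0: ref 5 -> FAULT, frames=[5,-,-] (faults so far: 1)
  step 1: ref 4 -> FAULT, frames=[5,4,-] (faults so far: 2)
  step 2: ref 6 -> FAULT, frames=[5,4,6] (faults so far: 3)
  step 3: ref 3 -> FAULT, evict 5, frames=[3,4,6] (faults so far: 4)
  step 4: ref 4 -> HIT, frames=[3,4,6] (faults so far: 4)
  step 5: ref 6 -> HIT, frames=[3,4,6] (faults so far: 4)
  step 6: ref 2 -> FAULT, evict 3, frames=[2,4,6] (faults so far: 5)
  step 7: ref 2 -> HIT, frames=[2,4,6] (faults so far: 5)
  step 8: ref 1 -> FAULT, evict 4, frames=[2,1,6] (faults so far: 6)
  step 9: ref 1 -> HIT, frames=[2,1,6] (faults so far: 6)
  step 10: ref 2 -> HIT, frames=[2,1,6] (faults so far: 6)
  step 11: ref 1 -> HIT, frames=[2,1,6] (faults so far: 6)
  step 12: ref 4 -> FAULT, evict 6, frames=[2,1,4] (faults so far: 7)
  LRU total faults: 7
--- Optimal ---
  step 0: ref 5 -> FAULT, frames=[5,-,-] (faults so far: 1)
  step 1: ref 4 -> FAULT, frames=[5,4,-] (faults so far: 2)
  step 2: ref 6 -> FAULT, frames=[5,4,6] (faults so far: 3)
  step 3: ref 3 -> FAULT, evict 5, frames=[3,4,6] (faults so far: 4)
  step 4: ref 4 -> HIT, frames=[3,4,6] (faults so far: 4)
  step 5: ref 6 -> HIT, frames=[3,4,6] (faults so far: 4)
  step 6: ref 2 -> FAULT, evict 3, frames=[2,4,6] (faults so far: 5)
  step 7: ref 2 -> HIT, frames=[2,4,6] (faults so far: 5)
  step 8: ref 1 -> FAULT, evict 6, frames=[2,4,1] (faults so far: 6)
  step 9: ref 1 -> HIT, frames=[2,4,1] (faults so far: 6)
  step 10: ref 2 -> HIT, frames=[2,4,1] (faults so far: 6)
  step 11: ref 1 -> HIT, frames=[2,4,1] (faults so far: 6)
  step 12: ref 4 -> HIT, frames=[2,4,1] (faults so far: 6)
  Optimal total faults: 6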